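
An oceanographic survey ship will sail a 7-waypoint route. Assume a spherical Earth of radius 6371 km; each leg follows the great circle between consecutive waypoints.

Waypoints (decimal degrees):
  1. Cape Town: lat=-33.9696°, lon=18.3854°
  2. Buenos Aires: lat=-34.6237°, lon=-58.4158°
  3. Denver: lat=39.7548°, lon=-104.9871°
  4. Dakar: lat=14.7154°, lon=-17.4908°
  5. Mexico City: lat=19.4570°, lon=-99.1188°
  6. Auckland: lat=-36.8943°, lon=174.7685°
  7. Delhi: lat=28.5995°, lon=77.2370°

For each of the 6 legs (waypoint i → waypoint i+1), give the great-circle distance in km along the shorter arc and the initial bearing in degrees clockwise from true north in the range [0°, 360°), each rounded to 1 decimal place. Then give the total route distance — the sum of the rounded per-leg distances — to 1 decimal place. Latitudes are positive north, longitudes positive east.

Leg 1: φ1=-0.5928814, φ2=-0.6042976, Δφ=-0.0114162, Δλ=-1.3404338 rad; a=sin²(Δφ/2)+cosφ1·cosφ2·sin²(Δλ/2)=0.2633494676; c=2·atan2(√a, √(1-a))=1.077761931; dist=6371·c=6866.421 ≈ 6866.4 km; running total=6866.4 km
Leg 1 bearing: y=sinΔλ·cosφ2=-0.80116339, x=cosφ1·sinφ2-sinφ1·cosφ2·cosΔλ=-0.36622851; θ=atan2(y, x)=-114.5661° <0 so +360° → 245.4339° ≈ 245.4°
Leg 2: φ1=-0.6042976, φ2=0.6938522, Δφ=1.2981497, Δλ=-0.8128225 rad; a=sin²(Δφ/2)+cosφ1·cosφ2·sin²(Δλ/2)=0.4642242923; c=2·atan2(√a, √(1-a))=1.499183718; dist=6371·c=9551.299 ≈ 9551.3 km; running total=16417.7 km
Leg 2 bearing: y=sinΔλ·cosφ2=-0.55831741, x=cosφ1·sinφ2-sinφ1·cosφ2·cosΔλ=0.82653618; θ=atan2(y, x)=-34.0387° <0 so +360° → 325.9613° ≈ 326.0°
Leg 3: φ1=0.6938522, φ2=0.2568322, Δφ=-0.4370200, Δλ=1.5270985 rad; a=sin²(Δφ/2)+cosφ1·cosφ2·sin²(Δλ/2)=0.4025362820; c=2·atan2(√a, √(1-a))=1.374612860; dist=6371·c=8757.659 ≈ 8757.7 km; running total=25175.4 km
Leg 3 bearing: y=sinΔλ·cosφ2=0.96627623, x=cosφ1·sinφ2-sinφ1·cosφ2·cosΔλ=0.16826630; θ=atan2(y, x)=80.1216° ≈ 80.1°
Leg 4: φ1=0.2568322, φ2=0.3395887, Δφ=0.0827565, Δλ=-1.4246774 rad; a=sin²(Δφ/2)+cosφ1·cosφ2·sin²(Δλ/2)=0.3913025910; c=2·atan2(√a, √(1-a))=1.351651668; dist=6371·c=8611.373 ≈ 8611.4 km; running total=33786.8 km
Leg 4 bearing: y=sinΔλ·cosφ2=-0.93284392, x=cosφ1·sinφ2-sinφ1·cosφ2·cosΔλ=0.28730075; θ=atan2(y, x)=-72.8820° <0 so +360° → 287.1180° ≈ 287.1°
Leg 5: φ1=0.3395887, φ2=-0.6439270, Δφ=-0.9835157, Δλ=4.7802352 rad; a=sin²(Δφ/2)+cosφ1·cosφ2·sin²(Δλ/2)=0.5744256878; c=2·atan2(√a, √(1-a))=1.720202933; dist=6371·c=10959.413 ≈ 10959.4 km; running total=44746.2 km
Leg 5 bearing: y=sinΔλ·cosφ2=-0.79790444, x=cosφ1·sinφ2-sinφ1·cosφ2·cosΔλ=-0.58411623; θ=atan2(y, x)=-126.2065° <0 so +360° → 233.7935° ≈ 233.8°
Leg 6: φ1=-0.6439270, φ2=0.4991554, Δφ=1.1430824, Δλ=-1.7022458 rad; a=sin²(Δφ/2)+cosφ1·cosφ2·sin²(Δλ/2)=0.6897036355; c=2·atan2(√a, √(1-a))=1.959951910; dist=6371·c=12486.854 ≈ 12486.9 km; running total=57233.1 km
Leg 6 bearing: y=sinΔλ·cosφ2=-0.87041271, x=cosφ1·sinφ2-sinφ1·cosφ2·cosΔλ=0.31373847; θ=atan2(y, x)=-70.1784° <0 so +360° → 289.8216° ≈ 289.8°

Leg 1: dist=6866.4 km, bearing=245.4°
Leg 2: dist=9551.3 km, bearing=326.0°
Leg 3: dist=8757.7 km, bearing=80.1°
Leg 4: dist=8611.4 km, bearing=287.1°
Leg 5: dist=10959.4 km, bearing=233.8°
Leg 6: dist=12486.9 km, bearing=289.8°
Total: 57233.1 km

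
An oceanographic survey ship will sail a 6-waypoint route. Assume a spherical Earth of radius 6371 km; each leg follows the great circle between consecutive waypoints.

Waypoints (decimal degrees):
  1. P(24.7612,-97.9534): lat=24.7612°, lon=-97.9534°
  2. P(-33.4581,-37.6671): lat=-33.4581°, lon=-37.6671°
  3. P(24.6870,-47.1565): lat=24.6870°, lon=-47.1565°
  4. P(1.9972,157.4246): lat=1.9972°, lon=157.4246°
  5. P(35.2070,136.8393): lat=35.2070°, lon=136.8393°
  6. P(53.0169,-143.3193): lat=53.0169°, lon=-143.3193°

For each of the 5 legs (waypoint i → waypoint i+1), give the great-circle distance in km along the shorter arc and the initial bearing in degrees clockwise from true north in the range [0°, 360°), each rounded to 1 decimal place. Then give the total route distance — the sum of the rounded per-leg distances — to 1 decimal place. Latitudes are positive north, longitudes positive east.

Leg 1: dist=9083.1 km, bearing=132.9°
Leg 2: dist=6543.0 km, bearing=349.9°
Leg 3: dist=16035.8 km, bearing=314.7°
Leg 4: dist=4261.3 km, bearing=332.4°
Leg 5: dist=6318.4 km, bearing=45.0°
Total: 42241.6 km

Leg 1: φ1=0.4321645, φ2=-0.5839540, Δφ=-1.0161185, Δλ=1.0521944 rad; a=sin²(Δφ/2)+cosφ1·cosφ2·sin²(Δλ/2)=0.4277032582; c=2·atan2(√a, √(1-a))=1.425694200; dist=6371·c=9083.098 ≈ 9083.1 km; running total=9083.1 km
Leg 1 bearing: y=sinΔλ·cosφ2=0.72459106, x=cosφ1·sinφ2-sinφ1·cosφ2·cosΔλ=-0.67384013; θ=atan2(y, x)=132.9216° ≈ 132.9°
Leg 2: φ1=-0.5839540, φ2=0.4308694, Δφ=1.0148234, Δλ=-0.1656213 rad; a=sin²(Δφ/2)+cosφ1·cosφ2·sin²(Δλ/2)=0.2413014942; c=2·atan2(√a, √(1-a))=1.026989962; dist=6371·c=6542.953 ≈ 6543.0 km; running total=15626.1 km
Leg 2 bearing: y=sinΔλ·cosφ2=-0.14979695, x=cosφ1·sinφ2-sinφ1·cosφ2·cosΔλ=0.84253261; θ=atan2(y, x)=-10.0815° <0 so +360° → 349.9185° ≈ 349.9°
Leg 3: φ1=0.4308694, φ2=0.0348577, Δφ=-0.3960117, Δλ=3.5706138 rad; a=sin²(Δφ/2)+cosφ1·cosφ2·sin²(Δλ/2)=0.9056008311; c=2·atan2(√a, √(1-a))=2.517000466; dist=6371·c=16035.810 ≈ 16035.8 km; running total=31661.9 km
Leg 3 bearing: y=sinΔλ·cosφ2=-0.41572815, x=cosφ1·sinφ2-sinφ1·cosφ2·cosΔλ=0.41124442; θ=atan2(y, x)=-45.3106° <0 so +360° → 314.6894° ≈ 314.7°
Leg 4: φ1=0.0348577, φ2=0.6144781, Δφ=0.5796204, Δλ=-0.3592813 rad; a=sin²(Δφ/2)+cosφ1·cosφ2·sin²(Δλ/2)=0.1077340261; c=2·atan2(√a, √(1-a))=0.668855376; dist=6371·c=4261.278 ≈ 4261.3 km; running total=35923.2 km
Leg 4 bearing: y=sinΔλ·cosφ2=-0.28728459, x=cosφ1·sinφ2-sinφ1·cosφ2·cosΔλ=0.54952451; θ=atan2(y, x)=-27.6000° <0 so +360° → 332.4000° ≈ 332.4°
Leg 5: φ1=0.6144781, φ2=0.9253195, Δφ=0.3108414, Δλ=-4.8896900 rad; a=sin²(Δφ/2)+cosφ1·cosφ2·sin²(Δλ/2)=0.2263824147; c=2·atan2(√a, √(1-a))=0.991739014; dist=6371·c=6318.369 ≈ 6318.4 km; running total=42241.6 km
Leg 5 bearing: y=sinΔλ·cosφ2=0.59214865, x=cosφ1·sinφ2-sinφ1·cosφ2·cosΔλ=0.59151808; θ=atan2(y, x)=45.0305° ≈ 45.0°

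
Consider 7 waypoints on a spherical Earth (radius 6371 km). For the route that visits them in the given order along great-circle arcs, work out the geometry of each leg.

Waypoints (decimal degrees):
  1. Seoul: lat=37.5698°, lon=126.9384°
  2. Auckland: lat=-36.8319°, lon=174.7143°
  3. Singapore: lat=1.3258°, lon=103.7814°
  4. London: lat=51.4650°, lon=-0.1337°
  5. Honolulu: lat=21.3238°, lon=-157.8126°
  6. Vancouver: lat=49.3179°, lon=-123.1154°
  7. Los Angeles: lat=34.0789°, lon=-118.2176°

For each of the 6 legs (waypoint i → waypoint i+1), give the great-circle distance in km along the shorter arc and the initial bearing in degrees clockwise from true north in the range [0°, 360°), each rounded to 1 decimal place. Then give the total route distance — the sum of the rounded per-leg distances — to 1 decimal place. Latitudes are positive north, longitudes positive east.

Leg 1: φ1=0.6557167, φ2=-0.6428379, Δφ=-1.2985546, Δλ=0.8338468 rad; a=sin²(Δφ/2)+cosφ1·cosφ2·sin²(Δλ/2)=0.4695864684; c=2·atan2(√a, √(1-a))=1.509931692; dist=6371·c=9619.775 ≈ 9619.8 km; running total=9619.8 km
Leg 1 bearing: y=sinΔλ·cosφ2=0.59271212, x=cosφ1·sinφ2-sinφ1·cosφ2·cosΔλ=-0.80311419; θ=atan2(y, x)=143.5720° ≈ 143.6°
Leg 2: φ1=-0.6428379, φ2=0.0231396, Δφ=0.6659775, Δλ=-1.2380127 rad; a=sin²(Δφ/2)+cosφ1·cosφ2·sin²(Δλ/2)=0.3762350505; c=2·atan2(√a, √(1-a))=1.320666344; dist=6371·c=8413.965 ≈ 8414.0 km; running total=18033.8 km
Leg 2 bearing: y=sinΔλ·cosφ2=-0.94488363, x=cosφ1·sinφ2-sinφ1·cosφ2·cosΔλ=0.21429857; θ=atan2(y, x)=-77.2216° <0 so +360° → 282.7784° ≈ 282.8°
Leg 3: φ1=0.0231396, φ2=0.8982337, Δφ=0.8750941, Δλ=-1.8136606 rad; a=sin²(Δφ/2)+cosφ1·cosφ2·sin²(Δλ/2)=0.5658403765; c=2·atan2(√a, √(1-a))=1.702860634; dist=6371·c=10848.925 ≈ 10848.9 km; running total=28882.7 km
Leg 3 bearing: y=sinΔλ·cosφ2=-0.60470971, x=cosφ1·sinφ2-sinφ1·cosφ2·cosΔλ=0.78548478; θ=atan2(y, x)=-37.5911° <0 so +360° → 322.4089° ≈ 322.4°
Leg 4: φ1=0.8982337, φ2=0.3721705, Δφ=-0.5260632, Δλ=-2.7520160 rad; a=sin²(Δφ/2)+cosφ1·cosφ2·sin²(Δλ/2)=0.6262048267; c=2·atan2(√a, √(1-a))=1.825966064; dist=6371·c=11633.230 ≈ 11633.2 km; running total=40515.9 km
Leg 4 bearing: y=sinΔλ·cosφ2=-0.35379606, x=cosφ1·sinφ2-sinφ1·cosφ2·cosΔλ=0.90062074; θ=atan2(y, x)=-21.4467° <0 so +360° → 338.5533° ≈ 338.6°
Leg 5: φ1=0.3721705, φ2=0.8607597, Δφ=0.4885892, Δλ=0.6055804 rad; a=sin²(Δφ/2)+cosφ1·cosφ2·sin²(Δλ/2)=0.1124937914; c=2·atan2(√a, √(1-a))=0.684061583; dist=6371·c=4358.156 ≈ 4358.2 km; running total=44874.1 km
Leg 5 bearing: y=sinΔλ·cosφ2=0.37106522, x=cosφ1·sinφ2-sinφ1·cosφ2·cosΔλ=0.51153333; θ=atan2(y, x)=35.9571° ≈ 36.0°
Leg 6: φ1=0.8607597, φ2=0.5947890, Δφ=-0.2659707, Δλ=0.0854827 rad; a=sin²(Δφ/2)+cosφ1·cosφ2·sin²(Δλ/2)=0.0185668277; c=2·atan2(√a, √(1-a))=0.273370725; dist=6371·c=1741.645 ≈ 1741.6 km; running total=46615.7 km
Leg 6 bearing: y=sinΔλ·cosφ2=0.07071631, x=cosφ1·sinφ2-sinφ1·cosφ2·cosΔλ=-0.26055250; θ=atan2(y, x)=164.8152° ≈ 164.8°

Leg 1: dist=9619.8 km, bearing=143.6°
Leg 2: dist=8414.0 km, bearing=282.8°
Leg 3: dist=10848.9 km, bearing=322.4°
Leg 4: dist=11633.2 km, bearing=338.6°
Leg 5: dist=4358.2 km, bearing=36.0°
Leg 6: dist=1741.6 km, bearing=164.8°
Total: 46615.7 km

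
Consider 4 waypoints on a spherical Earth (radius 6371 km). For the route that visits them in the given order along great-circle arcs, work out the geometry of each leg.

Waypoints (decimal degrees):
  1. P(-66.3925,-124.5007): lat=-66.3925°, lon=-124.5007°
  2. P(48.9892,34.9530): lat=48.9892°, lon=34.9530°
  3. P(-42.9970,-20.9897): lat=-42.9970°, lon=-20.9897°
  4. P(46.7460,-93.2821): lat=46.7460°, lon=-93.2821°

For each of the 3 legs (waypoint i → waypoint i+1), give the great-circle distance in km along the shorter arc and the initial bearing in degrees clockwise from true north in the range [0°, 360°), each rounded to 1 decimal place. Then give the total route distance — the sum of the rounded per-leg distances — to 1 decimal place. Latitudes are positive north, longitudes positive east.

Leg 1: φ1=-1.1587677, φ2=0.8550228, Δφ=2.0137906, Δλ=2.7829921 rad; a=sin²(Δφ/2)+cosφ1·cosφ2·sin²(Δλ/2)=0.9687534247; c=2·atan2(√a, √(1-a))=2.786191136; dist=6371·c=17750.824 ≈ 17750.8 km; running total=17750.8 km
Leg 1 bearing: y=sinΔλ·cosφ2=0.23030314, x=cosφ1·sinφ2-sinφ1·cosφ2·cosΔλ=-0.26084741; θ=atan2(y, x)=138.5586° ≈ 138.6°
Leg 2: φ1=0.8550228, φ2=-0.7504392, Δφ=-1.6054621, Δλ=-0.9763843 rad; a=sin²(Δφ/2)+cosφ1·cosφ2·sin²(Δλ/2)=0.6229106870; c=2·atan2(√a, √(1-a))=1.819163304; dist=6371·c=11589.889 ≈ 11589.9 km; running total=29340.7 km
Leg 2 bearing: y=sinΔλ·cosφ2=-0.60593998, x=cosφ1·sinφ2-sinφ1·cosφ2·cosΔλ=-0.75657689; θ=atan2(y, x)=-141.3089° <0 so +360° → 218.6911° ≈ 218.7°
Leg 3: φ1=-0.7504392, φ2=0.8158716, Δφ=1.5663108, Δλ=-1.2617404 rad; a=sin²(Δφ/2)+cosφ1·cosφ2·sin²(Δλ/2)=0.6721254349; c=2·atan2(√a, √(1-a))=1.922237095; dist=6371·c=12246.573 ≈ 12246.6 km; running total=41587.3 km
Leg 3 bearing: y=sinΔλ·cosφ2=-0.65276824, x=cosφ1·sinφ2-sinφ1·cosφ2·cosΔλ=0.67482217; θ=atan2(y, x)=-44.0483° <0 so +360° → 315.9517° ≈ 316.0°

Leg 1: dist=17750.8 km, bearing=138.6°
Leg 2: dist=11589.9 km, bearing=218.7°
Leg 3: dist=12246.6 km, bearing=316.0°
Total: 41587.3 km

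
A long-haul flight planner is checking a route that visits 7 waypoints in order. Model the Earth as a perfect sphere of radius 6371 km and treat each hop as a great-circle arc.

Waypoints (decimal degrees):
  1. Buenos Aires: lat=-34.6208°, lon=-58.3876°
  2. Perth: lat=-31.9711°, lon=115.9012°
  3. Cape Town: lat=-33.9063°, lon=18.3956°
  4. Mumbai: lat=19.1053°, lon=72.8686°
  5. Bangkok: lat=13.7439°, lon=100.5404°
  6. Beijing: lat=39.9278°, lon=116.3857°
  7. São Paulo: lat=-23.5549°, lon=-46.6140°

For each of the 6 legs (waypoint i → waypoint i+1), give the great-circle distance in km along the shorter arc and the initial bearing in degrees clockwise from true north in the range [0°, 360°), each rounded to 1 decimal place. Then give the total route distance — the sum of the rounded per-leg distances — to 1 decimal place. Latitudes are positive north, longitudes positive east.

Leg 1: dist=12586.4 km, bearing=174.7°
Leg 2: dist=8702.6 km, bearing=237.2°
Leg 3: dist=8245.1 km, bearing=53.1°
Leg 4: dist=3007.4 km, bearing=97.2°
Leg 5: dist=3296.7 km, bearing=25.0°
Leg 6: dist=17595.2 km, bearing=313.7°
Total: 53433.4 km

Leg 1: φ1=-0.6042469, φ2=-0.5580010, Δφ=0.0462460, Δλ=3.0419134 rad; a=sin²(Δφ/2)+cosφ1·cosφ2·sin²(Δλ/2)=0.6969061684; c=2·atan2(√a, √(1-a))=1.975571745; dist=6371·c=12586.368 ≈ 12586.4 km; running total=12586.4 km
Leg 1 bearing: y=sinΔλ·cosφ2=0.08441947, x=cosφ1·sinφ2-sinφ1·cosφ2·cosΔλ=-0.91530607; θ=atan2(y, x)=174.7305° ≈ 174.7°
Leg 2: φ1=-0.5580010, φ2=-0.5917766, Δφ=-0.0337756, Δλ=-1.7017938 rad; a=sin²(Δφ/2)+cosφ1·cosφ2·sin²(Δλ/2)=0.3982984608; c=2·atan2(√a, √(1-a))=1.365963915; dist=6371·c=8702.556 ≈ 8702.6 km; running total=21289.0 km
Leg 2 bearing: y=sinΔλ·cosφ2=-0.82284002, x=cosφ1·sinφ2-sinφ1·cosφ2·cosΔλ=-0.53062369; θ=atan2(y, x)=-122.8167° <0 so +360° → 237.1833° ≈ 237.2°
Leg 3: φ1=-0.5917766, φ2=0.3334504, Δφ=0.9252270, Δλ=0.9507332 rad; a=sin²(Δφ/2)+cosφ1·cosφ2·sin²(Δλ/2)=0.3634368764; c=2·atan2(√a, √(1-a))=1.294154977; dist=6371·c=8245.061 ≈ 8245.1 km; running total=29534.1 km
Leg 3 bearing: y=sinΔλ·cosφ2=0.76901427, x=cosφ1·sinφ2-sinφ1·cosφ2·cosΔλ=0.57794387; θ=atan2(y, x)=53.0737° ≈ 53.1°
Leg 4: φ1=0.3334504, φ2=0.2398763, Δφ=-0.0935741, Δλ=0.4829640 rad; a=sin²(Δφ/2)+cosφ1·cosφ2·sin²(Δλ/2)=0.0546789648; c=2·atan2(√a, √(1-a))=0.472041045; dist=6371·c=3007.373 ≈ 3007.4 km; running total=32541.5 km
Leg 4 bearing: y=sinΔλ·cosφ2=0.45110904, x=cosφ1·sinφ2-sinφ1·cosφ2·cosΔλ=-0.05707306; θ=atan2(y, x)=97.2106° ≈ 97.2°
Leg 5: φ1=0.2398763, φ2=0.6968716, Δφ=0.4569953, Δλ=0.2765527 rad; a=sin²(Δφ/2)+cosφ1·cosφ2·sin²(Δλ/2)=0.0654609398; c=2·atan2(√a, √(1-a))=0.517460675; dist=6371·c=3296.742 ≈ 3296.7 km; running total=35838.2 km
Leg 5 bearing: y=sinΔλ·cosφ2=0.20938248, x=cosφ1·sinφ2-sinφ1·cosφ2·cosΔλ=0.44817653; θ=atan2(y, x)=25.0414° ≈ 25.0°
Leg 6: φ1=0.6968716, φ2=-0.4111106, Δφ=-1.1079821, Δλ=-2.8448814 rad; a=sin²(Δφ/2)+cosφ1·cosφ2·sin²(Δλ/2)=0.9643652127; c=2·atan2(√a, √(1-a))=2.761770062; dist=6371·c=17595.237 ≈ 17595.2 km; running total=53433.4 km
Leg 6 bearing: y=sinΔλ·cosφ2=-0.26801518, x=cosφ1·sinφ2-sinφ1·cosφ2·cosΔλ=0.25617897; θ=atan2(y, x)=-46.2935° <0 so +360° → 313.7065° ≈ 313.7°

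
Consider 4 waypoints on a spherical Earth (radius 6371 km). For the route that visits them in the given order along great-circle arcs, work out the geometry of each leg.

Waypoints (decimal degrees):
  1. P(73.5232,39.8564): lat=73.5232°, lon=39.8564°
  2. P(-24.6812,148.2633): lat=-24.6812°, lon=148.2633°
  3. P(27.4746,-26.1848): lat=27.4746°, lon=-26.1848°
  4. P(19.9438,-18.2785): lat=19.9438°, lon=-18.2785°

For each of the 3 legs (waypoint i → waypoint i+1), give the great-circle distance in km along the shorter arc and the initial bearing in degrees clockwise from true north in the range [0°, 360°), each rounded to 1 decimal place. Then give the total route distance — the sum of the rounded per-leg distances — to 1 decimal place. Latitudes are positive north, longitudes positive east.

Leg 1: dist=13210.3 km, bearing=79.7°
Leg 2: dist=19379.6 km, bearing=300.5°
Leg 3: dist=1160.8 km, bearing=134.5°
Total: 33750.7 km

Leg 1: φ1=1.2832219, φ2=-0.4307682, Δφ=-1.7139901, Δλ=1.8920573 rad; a=sin²(Δφ/2)+cosφ1·cosφ2·sin²(Δλ/2)=0.7408993598; c=2·atan2(√a, √(1-a))=2.073502556; dist=6371·c=13210.285 ≈ 13210.3 km; running total=13210.3 km
Leg 1 bearing: y=sinΔλ·cosφ2=0.86215712, x=cosφ1·sinφ2-sinφ1·cosφ2·cosΔλ=0.15670063; θ=atan2(y, x)=79.6987° ≈ 79.7°
Leg 2: φ1=-0.4307682, φ2=0.4795222, Δφ=0.9102904, Δλ=-3.0446937 rad; a=sin²(Δφ/2)+cosφ1·cosφ2·sin²(Δλ/2)=0.9975150091; c=2·atan2(√a, √(1-a))=3.041851949; dist=6371·c=19379.639 ≈ 19379.6 km; running total=32589.9 km
Leg 2 bearing: y=sinΔλ·cosφ2=-0.08583576, x=cosφ1·sinφ2-sinφ1·cosφ2·cosΔλ=0.05047262; θ=atan2(y, x)=-59.5439° <0 so +360° → 300.4561° ≈ 300.5°
Leg 3: φ1=0.4795222, φ2=0.3480850, Δφ=-0.1314373, Δλ=0.1379910 rad; a=sin²(Δφ/2)+cosφ1·cosφ2·sin²(Δλ/2)=0.0082766157; c=2·atan2(√a, √(1-a))=0.182203745; dist=6371·c=1160.820 ≈ 1160.8 km; running total=33750.7 km
Leg 3 bearing: y=sinΔλ·cosφ2=0.12930405, x=cosφ1·sinφ2-sinφ1·cosφ2·cosΔλ=-0.12693666; θ=atan2(y, x)=134.4707° ≈ 134.5°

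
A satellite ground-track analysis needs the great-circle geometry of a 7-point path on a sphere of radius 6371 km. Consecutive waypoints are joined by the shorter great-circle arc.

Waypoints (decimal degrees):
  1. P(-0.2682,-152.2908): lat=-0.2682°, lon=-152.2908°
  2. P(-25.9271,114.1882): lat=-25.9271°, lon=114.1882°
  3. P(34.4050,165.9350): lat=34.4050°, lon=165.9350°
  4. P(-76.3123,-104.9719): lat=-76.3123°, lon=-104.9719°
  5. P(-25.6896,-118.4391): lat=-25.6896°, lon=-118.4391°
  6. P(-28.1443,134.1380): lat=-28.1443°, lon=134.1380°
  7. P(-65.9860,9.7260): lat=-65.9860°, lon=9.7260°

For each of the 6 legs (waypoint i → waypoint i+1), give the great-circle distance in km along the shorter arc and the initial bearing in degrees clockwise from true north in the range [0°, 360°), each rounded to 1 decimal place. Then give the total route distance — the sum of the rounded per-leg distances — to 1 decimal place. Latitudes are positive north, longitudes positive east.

Leg 1: φ1=-0.0046810, φ2=-0.4525133, Δφ=-0.4478323, Δλ=4.6509359 rad; a=sin²(Δφ/2)+cosφ1·cosφ2·sin²(Δλ/2)=0.5265929171; c=2·atan2(√a, √(1-a))=1.624007268; dist=6371·c=10346.550 ≈ 10346.6 km; running total=10346.6 km
Leg 1 bearing: y=sinΔλ·cosφ2=-0.89765342, x=cosφ1·sinφ2-sinφ1·cosφ2·cosΔλ=-0.43748097; θ=atan2(y, x)=-115.9828° <0 so +360° → 244.0172° ≈ 244.0°
Leg 2: φ1=-0.4525133, φ2=0.6004805, Δφ=1.0529938, Δλ=0.9031520 rad; a=sin²(Δφ/2)+cosφ1·cosφ2·sin²(Δλ/2)=0.3938181634; c=2·atan2(√a, √(1-a))=1.356803155; dist=6371·c=8644.193 ≈ 8644.2 km; running total=18990.8 km
Leg 2 bearing: y=sinΔλ·cosφ2=0.64790835, x=cosφ1·sinφ2-sinφ1·cosφ2·cosΔλ=0.73151653; θ=atan2(y, x)=41.5315° ≈ 41.5°
Leg 3: φ1=0.6004805, φ2=-1.3319009, Δφ=-1.9323814, Δλ=-4.7282174 rad; a=sin²(Δφ/2)+cosφ1·cosφ2·sin²(Δλ/2)=0.7729508723; c=2·atan2(√a, √(1-a))=2.148261326; dist=6371·c=13686.573 ≈ 13686.6 km; running total=32677.4 km
Leg 3 bearing: y=sinΔλ·cosφ2=0.23659993, x=cosφ1·sinφ2-sinφ1·cosφ2·cosΔλ=-0.80374857; θ=atan2(y, x)=163.5971° ≈ 163.6°
Leg 4: φ1=-1.3319009, φ2=-0.4483681, Δφ=0.8835328, Δλ=-0.2350470 rad; a=sin²(Δφ/2)+cosφ1·cosφ2·sin²(Δλ/2)=0.1857195315; c=2·atan2(√a, √(1-a))=0.891094767; dist=6371·c=5677.165 ≈ 5677.2 km; running total=38354.6 km
Leg 4 bearing: y=sinΔλ·cosφ2=-0.20986896, x=cosφ1·sinφ2-sinφ1·cosφ2·cosΔλ=0.74890999; θ=atan2(y, x)=-15.6546° <0 so +360° → 344.3454° ≈ 344.3°
Leg 5: φ1=-0.4483681, φ2=-0.4912107, Δφ=-0.0428426, Δλ=4.4083020 rad; a=sin²(Δφ/2)+cosφ1·cosφ2·sin²(Δλ/2)=0.5167226398; c=2·atan2(√a, √(1-a))=1.604247845; dist=6371·c=10220.663 ≈ 10220.7 km; running total=48575.3 km
Leg 5 bearing: y=sinΔλ·cosφ2=-0.84130781, x=cosφ1·sinφ2-sinφ1·cosφ2·cosΔλ=-0.53952070; θ=atan2(y, x)=-122.6716° <0 so +360° → 237.3284° ≈ 237.3°
Leg 6: φ1=-0.4912107, φ2=-1.1516730, Δφ=-0.6604623, Δλ=-2.1713990 rad; a=sin²(Δφ/2)+cosφ1·cosφ2·sin²(Δλ/2)=0.3859645111; c=2·atan2(√a, √(1-a))=1.340700344; dist=6371·c=8541.602 ≈ 8541.6 km; running total=57116.9 km
Leg 6 bearing: y=sinΔλ·cosφ2=-0.33573991, x=cosφ1·sinφ2-sinφ1·cosφ2·cosΔλ=-0.91392688; θ=atan2(y, x)=-159.8287° <0 so +360° → 200.1713° ≈ 200.2°

Leg 1: dist=10346.6 km, bearing=244.0°
Leg 2: dist=8644.2 km, bearing=41.5°
Leg 3: dist=13686.6 km, bearing=163.6°
Leg 4: dist=5677.2 km, bearing=344.3°
Leg 5: dist=10220.7 km, bearing=237.3°
Leg 6: dist=8541.6 km, bearing=200.2°
Total: 57116.9 km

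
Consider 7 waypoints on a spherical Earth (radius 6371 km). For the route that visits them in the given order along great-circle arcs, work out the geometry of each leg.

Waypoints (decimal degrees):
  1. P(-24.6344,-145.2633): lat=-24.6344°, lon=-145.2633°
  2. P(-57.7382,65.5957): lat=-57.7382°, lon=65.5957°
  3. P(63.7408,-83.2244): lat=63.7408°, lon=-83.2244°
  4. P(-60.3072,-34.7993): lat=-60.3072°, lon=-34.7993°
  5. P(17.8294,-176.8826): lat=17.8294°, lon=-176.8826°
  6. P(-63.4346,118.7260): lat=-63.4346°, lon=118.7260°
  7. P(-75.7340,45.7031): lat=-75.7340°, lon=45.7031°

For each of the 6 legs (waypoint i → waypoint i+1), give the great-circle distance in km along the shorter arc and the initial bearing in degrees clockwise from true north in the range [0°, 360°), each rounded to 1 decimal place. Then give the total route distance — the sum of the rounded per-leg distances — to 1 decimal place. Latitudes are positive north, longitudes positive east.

Leg 1: φ1=-0.4299514, φ2=-1.0077217, Δφ=-0.5777703, Δλ=3.6801838 rad; a=sin²(Δφ/2)+cosφ1·cosφ2·sin²(Δλ/2)=0.5320203851; c=2·atan2(√a, √(1-a))=1.634880952; dist=6371·c=10415.827 ≈ 10415.8 km; running total=10415.8 km
Leg 1 bearing: y=sinΔλ·cosφ2=-0.27379468, x=cosφ1·sinφ2-sinφ1·cosφ2·cosΔλ=-0.95965371; θ=atan2(y, x)=-164.0762° <0 so +360° → 195.9238° ≈ 195.9°
Leg 2: φ1=-1.0077217, φ2=1.1124868, Δφ=2.1202085, Δλ=-2.5974007 rad; a=sin²(Δφ/2)+cosφ1·cosφ2·sin²(Δλ/2)=0.9802010378; c=2·atan2(√a, √(1-a))=2.859238082; dist=6371·c=18216.206 ≈ 18216.2 km; running total=28632.0 km
Leg 2 bearing: y=sinΔλ·cosφ2=-0.22905931, x=cosφ1·sinφ2-sinφ1·cosφ2·cosΔλ=0.15861805; θ=atan2(y, x)=-55.2983° <0 so +360° → 304.7017° ≈ 304.7°
Leg 3: φ1=1.1124868, φ2=-1.0525592, Δφ=-2.1650460, Δλ=0.8451774 rad; a=sin²(Δφ/2)+cosφ1·cosφ2·sin²(Δλ/2)=0.8168062916; c=2·atan2(√a, √(1-a))=2.257010189; dist=6371·c=14379.412 ≈ 14379.4 km; running total=43011.4 km
Leg 3 bearing: y=sinΔλ·cosφ2=0.37056545, x=cosφ1·sinφ2-sinφ1·cosφ2·cosΔλ=-0.67912910; θ=atan2(y, x)=151.3810° ≈ 151.4°
Leg 4: φ1=-1.0525592, φ2=0.3111817, Δφ=1.3637409, Δλ=-2.4798214 rad; a=sin²(Δφ/2)+cosφ1·cosφ2·sin²(Δλ/2)=0.8189976448; c=2·atan2(√a, √(1-a))=2.262688392; dist=6371·c=14415.588 ≈ 14415.6 km; running total=57427.0 km
Leg 4 bearing: y=sinΔλ·cosφ2=-0.58500148, x=cosφ1·sinφ2-sinφ1·cosφ2·cosΔλ=-0.50073473; θ=atan2(y, x)=-130.5620° <0 so +360° → 229.4380° ≈ 229.4°
Leg 5: φ1=0.3111817, φ2=-1.1071426, Δφ=-1.4183244, Δλ=5.1593434 rad; a=sin²(Δφ/2)+cosφ1·cosφ2·sin²(Δλ/2)=0.5449222062; c=2·atan2(√a, √(1-a))=1.660762051; dist=6371·c=10580.715 ≈ 10580.7 km; running total=68007.7 km
Leg 5 bearing: y=sinΔλ·cosφ2=-0.40328767, x=cosφ1·sinφ2-sinφ1·cosφ2·cosΔλ=-0.91065199; θ=atan2(y, x)=-156.1136° <0 so +360° → 203.8864° ≈ 203.9°
Leg 6: φ1=-1.1071426, φ2=-1.3218077, Δφ=-0.2146650, Δλ=-1.2744900 rad; a=sin²(Δφ/2)+cosφ1·cosφ2·sin²(Δλ/2)=0.0504894177; c=2·atan2(√a, √(1-a))=0.453267234; dist=6371·c=2887.766 ≈ 2887.8 km; running total=70895.5 km
Leg 6 bearing: y=sinΔλ·cosφ2=-0.23568517, x=cosφ1·sinφ2-sinφ1·cosφ2·cosΔλ=-0.36907106; θ=atan2(y, x)=-147.4381° <0 so +360° → 212.5619° ≈ 212.6°

Leg 1: dist=10415.8 km, bearing=195.9°
Leg 2: dist=18216.2 km, bearing=304.7°
Leg 3: dist=14379.4 km, bearing=151.4°
Leg 4: dist=14415.6 km, bearing=229.4°
Leg 5: dist=10580.7 km, bearing=203.9°
Leg 6: dist=2887.8 km, bearing=212.6°
Total: 70895.5 km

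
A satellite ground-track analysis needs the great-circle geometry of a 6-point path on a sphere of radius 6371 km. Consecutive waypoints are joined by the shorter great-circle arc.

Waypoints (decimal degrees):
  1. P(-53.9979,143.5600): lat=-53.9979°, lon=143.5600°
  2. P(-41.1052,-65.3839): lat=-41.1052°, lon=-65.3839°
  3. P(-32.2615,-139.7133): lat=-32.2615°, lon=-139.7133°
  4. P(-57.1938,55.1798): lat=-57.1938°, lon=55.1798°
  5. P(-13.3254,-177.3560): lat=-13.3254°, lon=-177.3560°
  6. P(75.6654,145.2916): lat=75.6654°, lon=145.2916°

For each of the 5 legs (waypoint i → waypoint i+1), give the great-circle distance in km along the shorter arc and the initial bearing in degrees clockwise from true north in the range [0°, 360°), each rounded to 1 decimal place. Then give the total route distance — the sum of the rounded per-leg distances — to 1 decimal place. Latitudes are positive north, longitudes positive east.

Leg 1: φ1=-0.9424411, φ2=-0.7174211, Δφ=0.2250201, Δλ=-3.6467590 rad; a=sin²(Δφ/2)+cosφ1·cosφ2·sin²(Δλ/2)=0.4278641737; c=2·atan2(√a, √(1-a))=1.426019442; dist=6371·c=9085.170 ≈ 9085.2 km; running total=9085.2 km
Leg 1 bearing: y=sinΔλ·cosφ2=0.36466041, x=cosφ1·sinφ2-sinφ1·cosφ2·cosΔλ=-0.91989591; θ=atan2(y, x)=158.3759° ≈ 158.4°
Leg 2: φ1=-0.7174211, φ2=-0.5630694, Δφ=0.1543517, Δλ=-1.2972928 rad; a=sin²(Δφ/2)+cosφ1·cosφ2·sin²(Δλ/2)=0.2384804862; c=2·atan2(√a, √(1-a))=1.020383619; dist=6371·c=6500.864 ≈ 6500.9 km; running total=15586.1 km
Leg 2 bearing: y=sinΔλ·cosφ2=-0.81418938, x=cosφ1·sinφ2-sinφ1·cosφ2·cosΔλ=-0.25204331; θ=atan2(y, x)=-107.2006° <0 so +360° → 252.7994° ≈ 252.8°
Leg 3: φ1=-0.5630694, φ2=-0.9982201, Δφ=-0.4351507, Δλ=3.4015263 rad; a=sin²(Δφ/2)+cosφ1·cosφ2·sin²(Δλ/2)=0.4970579142; c=2·atan2(√a, √(1-a))=1.564912121; dist=6371·c=9970.055 ≈ 9970.1 km; running total=25556.2 km
Leg 3 bearing: y=sinΔλ·cosφ2=-0.13925128, x=cosφ1·sinφ2-sinφ1·cosφ2·cosΔλ=-0.99023960; θ=atan2(y, x)=-171.9953° <0 so +360° → 188.0047° ≈ 188.0°
Leg 4: φ1=-0.9982201, φ2=-0.2325721, Δφ=0.7656480, Δλ=-4.0585153 rad; a=sin²(Δφ/2)+cosφ1·cosφ2·sin²(Δλ/2)=0.5634819031; c=2·atan2(√a, √(1-a))=1.698103737; dist=6371·c=10818.619 ≈ 10818.6 km; running total=36374.8 km
Leg 4 bearing: y=sinΔλ·cosφ2=0.77236370, x=cosφ1·sinφ2-sinφ1·cosφ2·cosΔλ=-0.62236203; θ=atan2(y, x)=128.8615° ≈ 128.9°
Leg 5: φ1=-0.2325721, φ2=1.3206104, Δφ=1.5531825, Δλ=5.6312629 rad; a=sin²(Δφ/2)+cosφ1·cosφ2·sin²(Δλ/2)=0.5158974225; c=2·atan2(√a, √(1-a))=1.602596531; dist=6371·c=10210.143 ≈ 10210.1 km; running total=46584.9 km
Leg 5 bearing: y=sinΔλ·cosφ2=-0.15021317, x=cosφ1·sinφ2-sinφ1·cosφ2·cosΔλ=0.98814224; θ=atan2(y, x)=-8.6437° <0 so +360° → 351.3563° ≈ 351.4°

Leg 1: dist=9085.2 km, bearing=158.4°
Leg 2: dist=6500.9 km, bearing=252.8°
Leg 3: dist=9970.1 km, bearing=188.0°
Leg 4: dist=10818.6 km, bearing=128.9°
Leg 5: dist=10210.1 km, bearing=351.4°
Total: 46584.9 km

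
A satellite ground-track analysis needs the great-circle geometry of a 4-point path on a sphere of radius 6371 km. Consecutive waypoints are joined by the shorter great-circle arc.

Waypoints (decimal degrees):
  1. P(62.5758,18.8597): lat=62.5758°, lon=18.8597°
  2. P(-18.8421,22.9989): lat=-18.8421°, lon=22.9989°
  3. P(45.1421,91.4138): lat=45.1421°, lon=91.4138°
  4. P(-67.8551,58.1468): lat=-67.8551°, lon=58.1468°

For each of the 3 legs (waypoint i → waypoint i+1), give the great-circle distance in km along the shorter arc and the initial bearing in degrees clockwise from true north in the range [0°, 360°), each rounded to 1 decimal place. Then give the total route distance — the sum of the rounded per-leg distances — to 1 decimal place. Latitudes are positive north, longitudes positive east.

Leg 1: φ1=1.0921537, φ2=-0.3288567, Δφ=-1.4210104, Δλ=0.0722427 rad; a=sin²(Δφ/2)+cosφ1·cosφ2·sin²(Δλ/2)=0.4259552677; c=2·atan2(√a, √(1-a))=1.422160171; dist=6371·c=9060.582 ≈ 9060.6 km; running total=9060.6 km
Leg 1 bearing: y=sinΔλ·cosφ2=0.06831189, x=cosφ1·sinφ2-sinφ1·cosφ2·cosΔλ=-0.98661188; θ=atan2(y, x)=176.0392° ≈ 176.0°
Leg 2: φ1=-0.3288567, φ2=0.7878783, Δφ=1.1167350, Δλ=1.1940653 rad; a=sin²(Δφ/2)+cosφ1·cosφ2·sin²(Δλ/2)=0.4916762996; c=2·atan2(√a, √(1-a))=1.554148157; dist=6371·c=9901.478 ≈ 9901.5 km; running total=18962.1 km
Leg 2 bearing: y=sinΔλ·cosφ2=0.65588619, x=cosφ1·sinφ2-sinφ1·cosφ2·cosΔλ=0.75467620; θ=atan2(y, x)=40.9938° ≈ 41.0°
Leg 3: φ1=0.7878783, φ2=-1.1842949, Δφ=-1.9721732, Δλ=-0.5806187 rad; a=sin²(Δφ/2)+cosφ1·cosφ2·sin²(Δλ/2)=0.7171290008; c=2·atan2(√a, √(1-a))=2.020010719; dist=6371·c=12869.488 ≈ 12869.5 km; running total=31831.6 km
Leg 3 bearing: y=sinΔλ·cosφ2=-0.20677278, x=cosφ1·sinφ2-sinφ1·cosφ2·cosΔλ=-0.87673543; θ=atan2(y, x)=-166.7296° <0 so +360° → 193.2704° ≈ 193.3°

Leg 1: dist=9060.6 km, bearing=176.0°
Leg 2: dist=9901.5 km, bearing=41.0°
Leg 3: dist=12869.5 km, bearing=193.3°
Total: 31831.6 km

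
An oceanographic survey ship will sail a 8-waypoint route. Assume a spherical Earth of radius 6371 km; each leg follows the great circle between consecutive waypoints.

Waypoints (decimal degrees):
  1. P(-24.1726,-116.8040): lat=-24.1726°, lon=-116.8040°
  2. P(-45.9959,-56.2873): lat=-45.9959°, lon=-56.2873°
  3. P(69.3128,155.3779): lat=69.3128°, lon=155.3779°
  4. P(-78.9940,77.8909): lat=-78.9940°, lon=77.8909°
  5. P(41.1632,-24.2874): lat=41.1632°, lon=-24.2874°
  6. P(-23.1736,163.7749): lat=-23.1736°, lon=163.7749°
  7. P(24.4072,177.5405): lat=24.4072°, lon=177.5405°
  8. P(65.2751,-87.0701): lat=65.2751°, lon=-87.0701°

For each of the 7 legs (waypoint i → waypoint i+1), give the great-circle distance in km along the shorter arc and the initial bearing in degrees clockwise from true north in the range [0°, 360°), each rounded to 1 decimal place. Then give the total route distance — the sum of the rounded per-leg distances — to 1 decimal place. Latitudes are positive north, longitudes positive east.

Leg 1: dist=5856.1 km, bearing=130.5°
Leg 2: dist=16886.0 km, bearing=336.8°
Leg 3: dist=17196.2 km, bearing=205.8°
Leg 4: dist=14740.5 km, bearing=267.6°
Leg 5: dist=17878.1 km, bearing=336.9°
Leg 6: dist=5495.3 km, bearing=16.6°
Leg 7: dist=7800.3 km, bearing=26.3°
Total: 85852.5 km

Leg 1: φ1=-0.4218915, φ2=-0.8027799, Δφ=-0.3808884, Δλ=1.0562157 rad; a=sin²(Δφ/2)+cosφ1·cosφ2·sin²(Δλ/2)=0.1967627224; c=2·atan2(√a, √(1-a))=0.919177222; dist=6371·c=5856.078 ≈ 5856.1 km; running total=5856.1 km
Leg 1 bearing: y=sinΔλ·cosφ2=0.60474435, x=cosφ1·sinφ2-sinφ1·cosφ2·cosΔλ=-0.51621011; θ=atan2(y, x)=130.4841° ≈ 130.5°
Leg 2: φ1=-0.8027799, φ2=1.2097366, Δφ=2.0125165, Δλ=3.6942547 rad; a=sin²(Δφ/2)+cosφ1·cosφ2·sin²(Δλ/2)=0.9408972148; c=2·atan2(√a, √(1-a))=2.650449808; dist=6371·c=16886.016 ≈ 16886.0 km; running total=22742.1 km
Leg 2 bearing: y=sinΔλ·cosφ2=-0.18544860, x=cosφ1·sinφ2-sinφ1·cosφ2·cosΔλ=0.43364432; θ=atan2(y, x)=-23.1540° <0 so +360° → 336.8460° ≈ 336.8°
Leg 3: φ1=1.2097366, φ2=-1.3787054, Δφ=-2.5884420, Δλ=-1.3524033 rad; a=sin²(Δφ/2)+cosφ1·cosφ2·sin²(Δλ/2)=0.9518519457; c=2·atan2(√a, √(1-a))=2.699139136; dist=6371·c=17196.215 ≈ 17196.2 km; running total=39938.3 km
Leg 3 bearing: y=sinΔλ·cosφ2=-0.18637704, x=cosφ1·sinφ2-sinφ1·cosφ2·cosΔλ=-0.38546449; θ=atan2(y, x)=-154.1956° <0 so +360° → 205.8044° ≈ 205.8°
Leg 4: φ1=-1.3787054, φ2=0.7184334, Δφ=2.0971388, Δλ=-1.7833478 rad; a=sin²(Δφ/2)+cosφ1·cosφ2·sin²(Δλ/2)=0.8382096936; c=2·atan2(√a, √(1-a))=2.313686490; dist=6371·c=14740.497 ≈ 14740.5 km; running total=54678.8 km
Leg 4 bearing: y=sinΔλ·cosφ2=-0.73589585, x=cosφ1·sinφ2-sinφ1·cosφ2·cosΔλ=-0.03023426; θ=atan2(y, x)=-92.3527° <0 so +360° → 267.6473° ≈ 267.6°
Leg 5: φ1=0.7184334, φ2=-0.4044556, Δφ=-1.1228890, Δλ=3.2823063 rad; a=sin²(Δφ/2)+cosφ1·cosφ2·sin²(Δλ/2)=0.9721360089; c=2·atan2(√a, √(1-a))=2.806172272; dist=6371·c=17878.124 ≈ 17878.1 km; running total=72556.9 km
Leg 5 bearing: y=sinΔλ·cosφ2=-0.12893397, x=cosφ1·sinφ2-sinφ1·cosφ2·cosΔλ=0.30286365; θ=atan2(y, x)=-23.0602° <0 so +360° → 336.9398° ≈ 336.9°
Leg 6: φ1=-0.4044556, φ2=0.4259860, Δφ=0.8304416, Δλ=0.2402550 rad; a=sin²(Δφ/2)+cosφ1·cosφ2·sin²(Δλ/2)=0.1747478216; c=2·atan2(√a, √(1-a))=0.862548017; dist=6371·c=5495.293 ≈ 5495.3 km; running total=78052.2 km
Leg 6 bearing: y=sinΔλ·cosφ2=0.21668514, x=cosφ1·sinφ2-sinφ1·cosφ2·cosΔλ=0.72793656; θ=atan2(y, x)=16.5767° ≈ 16.6°
Leg 7: φ1=0.4259860, φ2=1.1392654, Δφ=0.7132794, Δλ=-4.6183262 rad; a=sin²(Δφ/2)+cosφ1·cosφ2·sin²(Δλ/2)=0.3302182078; c=2·atan2(√a, √(1-a))=1.224343452; dist=6371·c=7800.292 ≈ 7800.3 km; running total=85852.5 km
Leg 7 bearing: y=sinΔλ·cosφ2=0.41641287, x=cosφ1·sinφ2-sinφ1·cosφ2·cosΔλ=0.84338419; θ=atan2(y, x)=26.2774° ≈ 26.3°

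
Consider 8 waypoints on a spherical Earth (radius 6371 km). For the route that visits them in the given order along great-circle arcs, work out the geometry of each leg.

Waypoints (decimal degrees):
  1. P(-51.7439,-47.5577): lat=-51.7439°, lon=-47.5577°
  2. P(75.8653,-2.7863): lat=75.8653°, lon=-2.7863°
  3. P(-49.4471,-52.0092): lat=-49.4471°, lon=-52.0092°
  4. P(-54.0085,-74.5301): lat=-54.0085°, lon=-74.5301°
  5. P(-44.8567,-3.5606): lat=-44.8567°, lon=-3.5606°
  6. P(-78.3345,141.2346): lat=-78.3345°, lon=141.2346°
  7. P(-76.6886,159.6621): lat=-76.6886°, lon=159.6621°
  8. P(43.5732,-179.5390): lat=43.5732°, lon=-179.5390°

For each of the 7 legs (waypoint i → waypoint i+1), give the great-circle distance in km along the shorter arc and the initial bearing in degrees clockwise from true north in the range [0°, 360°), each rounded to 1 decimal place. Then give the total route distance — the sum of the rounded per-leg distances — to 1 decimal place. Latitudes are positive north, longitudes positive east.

Leg 1: dist=14550.3 km, bearing=13.1°
Leg 2: dist=14375.3 km, bearing=219.5°
Leg 3: dist=1623.8 km, bearing=243.2°
Leg 4: dist=5009.0 km, bearing=108.8°
Leg 5: dist=6115.1 km, bearing=171.8°
Leg 6: dist=476.8 km, bearing=76.7°
Leg 7: dist=13453.0 km, bearing=17.5°
Total: 55603.3 km

Leg 1: φ1=-0.9031014, φ2=1.3240993, Δφ=2.2272007, Δλ=0.7814083 rad; a=sin²(Δφ/2)+cosφ1·cosφ2·sin²(Δλ/2)=0.8270667247; c=2·atan2(√a, √(1-a))=2.283832722; dist=6371·c=14550.298 ≈ 14550.3 km; running total=14550.3 km
Leg 1 bearing: y=sinΔλ·cosφ2=0.17198681, x=cosφ1·sinφ2-sinφ1·cosφ2·cosΔλ=0.73656634; θ=atan2(y, x)=13.1430° ≈ 13.1°
Leg 2: φ1=1.3240993, φ2=-0.8630147, Δφ=-2.1871140, Δλ=-0.8591017 rad; a=sin²(Δφ/2)+cosφ1·cosφ2·sin²(Δλ/2)=0.8165540216; c=2·atan2(√a, √(1-a))=2.256358208; dist=6371·c=14375.258 ≈ 14375.3 km; running total=28925.6 km
Leg 2 bearing: y=sinΔλ·cosφ2=-0.49232997, x=cosφ1·sinφ2-sinφ1·cosφ2·cosΔλ=-0.59731517; θ=atan2(y, x)=-140.5034° <0 so +360° → 219.4966° ≈ 219.5°
Leg 3: φ1=-0.8630147, φ2=-0.9426261, Δφ=-0.0796114, Δλ=-0.3930639 rad; a=sin²(Δφ/2)+cosφ1·cosφ2·sin²(Δλ/2)=0.0161520286; c=2·atan2(√a, √(1-a))=0.254870542; dist=6371·c=1623.780 ≈ 1623.8 km; running total=30549.4 km
Leg 3 bearing: y=sinΔλ·cosφ2=-0.22508778, x=cosφ1·sinφ2-sinφ1·cosφ2·cosΔλ=-0.11357841; θ=atan2(y, x)=-116.7753° <0 so +360° → 243.2247° ≈ 243.2°
Leg 4: φ1=-0.9426261, φ2=-0.7828971, Δφ=0.1597290, Δλ=1.2386514 rad; a=sin²(Δφ/2)+cosφ1·cosφ2·sin²(Δλ/2)=0.1467373938; c=2·atan2(√a, √(1-a))=0.786220288; dist=6371·c=5009.009 ≈ 5009.0 km; running total=35558.4 km
Leg 4 bearing: y=sinΔλ·cosφ2=0.67012972, x=cosφ1·sinφ2-sinφ1·cosφ2·cosΔλ=-0.22748249; θ=atan2(y, x)=108.7503° ≈ 108.8°
Leg 5: φ1=-0.7828971, φ2=-1.3671949, Δφ=-0.5842978, Δλ=2.5271530 rad; a=sin²(Δφ/2)+cosφ1·cosφ2·sin²(Δλ/2)=0.2131746538; c=2·atan2(√a, √(1-a))=0.959840436; dist=6371·c=6115.143 ≈ 6115.1 km; running total=41673.5 km
Leg 5 bearing: y=sinΔλ·cosφ2=0.11656709, x=cosφ1·sinφ2-sinφ1·cosφ2·cosΔλ=-0.81076322; θ=atan2(y, x)=171.8184° ≈ 171.8°
Leg 6: φ1=-1.3671949, φ2=-1.3384686, Δφ=0.0287264, Δλ=0.3216205 rad; a=sin²(Δφ/2)+cosφ1·cosφ2·sin²(Δλ/2)=0.0013998460; c=2·atan2(√a, √(1-a))=0.074846502; dist=6371·c=476.847 ≈ 476.8 km; running total=42150.3 km
Leg 6 bearing: y=sinΔλ·cosφ2=0.07278095, x=cosφ1·sinφ2-sinφ1·cosφ2·cosΔλ=0.01716041; θ=atan2(y, x)=76.7330° ≈ 76.7°
Leg 7: φ1=-1.3384686, φ2=0.7604958, Δφ=2.0989644, Δλ=-5.9201760 rad; a=sin²(Δφ/2)+cosφ1·cosφ2·sin²(Δλ/2)=0.7574112325; c=2·atan2(√a, √(1-a))=2.111596876; dist=6371·c=13452.984 ≈ 13453.0 km; running total=55603.3 km
Leg 7 bearing: y=sinΔλ·cosφ2=0.25725999, x=cosφ1·sinφ2-sinφ1·cosφ2·cosΔλ=0.81778673; θ=atan2(y, x)=17.4626° ≈ 17.5°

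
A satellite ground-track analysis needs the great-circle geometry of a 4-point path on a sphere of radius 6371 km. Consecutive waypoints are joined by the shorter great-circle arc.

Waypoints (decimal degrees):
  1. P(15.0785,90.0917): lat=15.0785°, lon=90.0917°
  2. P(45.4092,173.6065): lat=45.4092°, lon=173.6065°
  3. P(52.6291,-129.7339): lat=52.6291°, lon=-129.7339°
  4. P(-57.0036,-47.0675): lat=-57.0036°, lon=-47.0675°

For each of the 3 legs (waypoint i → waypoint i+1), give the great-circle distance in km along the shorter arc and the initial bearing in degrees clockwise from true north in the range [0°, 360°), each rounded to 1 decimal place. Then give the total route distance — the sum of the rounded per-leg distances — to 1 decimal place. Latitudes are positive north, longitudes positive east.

Leg 1: dist=8319.8 km, bearing=46.3°
Leg 2: dist=4098.1 km, bearing=57.7°
Leg 3: dist=14303.5 km, bearing=136.3°
Total: 26721.4 km

Leg 1: φ1=0.2631695, φ2=0.7925401, Δφ=0.5293706, Δλ=1.4576082 rad; a=sin²(Δφ/2)+cosφ1·cosφ2·sin²(Δλ/2)=0.3690899096; c=2·atan2(√a, √(1-a))=1.305888635; dist=6371·c=8319.816 ≈ 8319.8 km; running total=8319.8 km
Leg 1 bearing: y=sinΔλ·cosφ2=0.69754641, x=cosφ1·sinφ2-sinφ1·cosφ2·cosΔλ=0.66699265; θ=atan2(y, x)=46.2827° ≈ 46.3°
Leg 2: φ1=0.7925401, φ2=0.9185511, Δφ=0.1260110, Δλ=-5.2942887 rad; a=sin²(Δφ/2)+cosφ1·cosφ2·sin²(Δλ/2)=0.0999236669; c=2·atan2(√a, √(1-a))=0.643246622; dist=6371·c=4098.124 ≈ 4098.1 km; running total=12417.9 km
Leg 2 bearing: y=sinΔλ·cosφ2=0.50707681, x=cosφ1·sinφ2-sinφ1·cosφ2·cosΔλ=0.32035734; θ=atan2(y, x)=57.7164° ≈ 57.7°
Leg 3: φ1=0.9185511, φ2=-0.9949005, Δφ=-1.9134516, Δλ=1.4428009 rad; a=sin²(Δφ/2)+cosφ1·cosφ2·sin²(Δλ/2)=0.8121723310; c=2·atan2(√a, √(1-a))=2.245088637; dist=6371·c=14303.460 ≈ 14303.5 km; running total=26721.4 km
Leg 3 bearing: y=sinΔλ·cosφ2=0.54013149, x=cosφ1·sinφ2-sinφ1·cosφ2·cosΔλ=-0.56431526; θ=atan2(y, x)=136.2544° ≈ 136.3°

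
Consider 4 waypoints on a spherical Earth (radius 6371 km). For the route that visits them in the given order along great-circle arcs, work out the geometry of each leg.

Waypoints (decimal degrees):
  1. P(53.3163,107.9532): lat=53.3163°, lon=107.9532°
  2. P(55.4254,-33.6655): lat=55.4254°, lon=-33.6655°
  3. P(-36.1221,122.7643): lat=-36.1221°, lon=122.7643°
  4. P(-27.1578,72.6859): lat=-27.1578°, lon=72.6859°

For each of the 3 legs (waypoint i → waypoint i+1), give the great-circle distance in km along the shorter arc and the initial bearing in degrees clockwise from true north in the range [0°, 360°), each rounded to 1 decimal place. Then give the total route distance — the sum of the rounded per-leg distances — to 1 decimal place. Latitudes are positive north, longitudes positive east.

Leg 1: φ1=0.9305450, φ2=0.9673557, Δφ=0.0368107, Δλ=-2.4717126 rad; a=sin²(Δφ/2)+cosφ1·cosφ2·sin²(Δλ/2)=0.3027181573; c=2·atan2(√a, √(1-a))=1.165203363; dist=6371·c=7423.511 ≈ 7423.5 km; running total=7423.5 km
Leg 1 bearing: y=sinΔλ·cosφ2=-0.35234302, x=cosφ1·sinφ2-sinφ1·cosφ2·cosΔλ=0.84863060; θ=atan2(y, x)=-22.5477° <0 so +360° → 337.4523° ≈ 337.5°
Leg 2: φ1=0.9673557, φ2=-0.6304496, Δφ=-1.5978053, Δλ=2.7302151 rad; a=sin²(Δφ/2)+cosφ1·cosφ2·sin²(Δλ/2)=0.9527694870; c=2·atan2(√a, √(1-a))=2.703444708; dist=6371·c=17223.646 ≈ 17223.6 km; running total=24647.1 km
Leg 2 bearing: y=sinΔλ·cosφ2=0.32300193, x=cosφ1·sinφ2-sinφ1·cosφ2·cosΔλ=0.27507984; θ=atan2(y, x)=49.5811° ≈ 49.6°
Leg 3: φ1=-0.6304496, φ2=-0.4739930, Δφ=0.1564566, Δλ=-0.8740330 rad; a=sin²(Δφ/2)+cosφ1·cosφ2·sin²(Δλ/2)=0.1348499637; c=2·atan2(√a, √(1-a))=0.752035216; dist=6371·c=4791.216 ≈ 4791.2 km; running total=29438.3 km
Leg 3 bearing: y=sinΔλ·cosφ2=-0.68237213, x=cosφ1·sinφ2-sinφ1·cosφ2·cosΔλ=-0.03209484; θ=atan2(y, x)=-92.6929° <0 so +360° → 267.3071° ≈ 267.3°

Leg 1: dist=7423.5 km, bearing=337.5°
Leg 2: dist=17223.6 km, bearing=49.6°
Leg 3: dist=4791.2 km, bearing=267.3°
Total: 29438.3 km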